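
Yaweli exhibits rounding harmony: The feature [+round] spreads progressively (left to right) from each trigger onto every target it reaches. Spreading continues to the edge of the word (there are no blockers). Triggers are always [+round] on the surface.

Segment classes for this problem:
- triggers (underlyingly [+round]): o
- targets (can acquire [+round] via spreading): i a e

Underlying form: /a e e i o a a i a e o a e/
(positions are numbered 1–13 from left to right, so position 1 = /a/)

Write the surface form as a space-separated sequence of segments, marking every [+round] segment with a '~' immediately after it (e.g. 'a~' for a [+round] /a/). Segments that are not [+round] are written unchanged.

From /o/ at 5 rightward: 6 /a/ → [+round]; 7 /a/ → [+round]; 8 /i/ → [+round]; 9 /a/ → [+round]; 10 /e/ → [+round]; 11 /o/ is itself a trigger — this domain ends here.
From /o/ at 11 rightward: 12 /a/ → [+round]; 13 /e/ → [+round]; word edge.
Targets with no active source: positions 1 2 3 4 stay [-round].
[+round] positions on the surface: 5 6 7 8 9 10 11 12 13.

a e e i o~ a~ a~ i~ a~ e~ o~ a~ e~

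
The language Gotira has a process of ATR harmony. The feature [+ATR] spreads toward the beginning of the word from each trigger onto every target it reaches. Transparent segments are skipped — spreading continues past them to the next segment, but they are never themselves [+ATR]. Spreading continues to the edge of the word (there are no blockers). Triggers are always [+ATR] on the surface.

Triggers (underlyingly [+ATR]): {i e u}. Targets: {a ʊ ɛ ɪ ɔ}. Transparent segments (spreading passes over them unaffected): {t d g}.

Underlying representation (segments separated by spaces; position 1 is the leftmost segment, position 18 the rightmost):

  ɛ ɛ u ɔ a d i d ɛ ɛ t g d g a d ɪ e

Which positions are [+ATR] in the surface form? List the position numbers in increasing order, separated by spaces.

From /u/ at 3 leftward: 2 /ɛ/ → [+ATR]; 1 /ɛ/ → [+ATR]; word edge.
From /i/ at 7 leftward: 6 /d/ transparent; 5 /a/ → [+ATR]; 4 /ɔ/ → [+ATR]; 3 /u/ is itself a trigger — this domain ends here.
From /e/ at 18 leftward: 17 /ɪ/ → [+ATR]; 16 /d/ transparent; 15 /a/ → [+ATR]; 14 /g/ transparent; 13 /d/ transparent; 12 /g/ transparent; 11 /t/ transparent; 10 /ɛ/ → [+ATR]; 9 /ɛ/ → [+ATR]; 8 /d/ transparent; 7 /i/ is itself a trigger — this domain ends here.

1 2 3 4 5 7 9 10 15 17 18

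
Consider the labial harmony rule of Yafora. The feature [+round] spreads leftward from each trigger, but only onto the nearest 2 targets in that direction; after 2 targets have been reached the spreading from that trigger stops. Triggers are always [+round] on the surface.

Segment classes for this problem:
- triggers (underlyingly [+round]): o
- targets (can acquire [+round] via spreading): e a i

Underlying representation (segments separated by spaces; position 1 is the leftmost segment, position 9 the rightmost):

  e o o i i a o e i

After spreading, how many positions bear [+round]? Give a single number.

6

From /o/ at 2 leftward: 1 /e/ → [+round]; word edge.
From /o/ at 3 leftward: 2 /o/ is itself a trigger — this domain ends here.
From /o/ at 7 leftward: 6 /a/ → [+round]; 5 /i/ → [+round]; bound reached.
Targets with no active source: positions 4 8 9 stay [-round].
[+round] positions on the surface: 1 2 3 5 6 7.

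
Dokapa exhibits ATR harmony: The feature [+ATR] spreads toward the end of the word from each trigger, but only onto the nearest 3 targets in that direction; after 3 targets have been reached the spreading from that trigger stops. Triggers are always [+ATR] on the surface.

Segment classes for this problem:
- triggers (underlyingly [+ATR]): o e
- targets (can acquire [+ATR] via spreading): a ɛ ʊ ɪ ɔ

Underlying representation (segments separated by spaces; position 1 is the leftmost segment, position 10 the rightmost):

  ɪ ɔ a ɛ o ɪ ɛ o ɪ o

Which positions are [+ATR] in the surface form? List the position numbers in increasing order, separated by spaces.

5 6 7 8 9 10

From /o/ at 5 rightward: 6 /ɪ/ → [+ATR]; 7 /ɛ/ → [+ATR]; 8 /o/ is itself a trigger — this domain ends here.
From /o/ at 8 rightward: 9 /ɪ/ → [+ATR]; 10 /o/ is itself a trigger — this domain ends here.
From /o/ at 10 rightward: word edge.
Targets with no active source: positions 1 2 3 4 stay [-ATR].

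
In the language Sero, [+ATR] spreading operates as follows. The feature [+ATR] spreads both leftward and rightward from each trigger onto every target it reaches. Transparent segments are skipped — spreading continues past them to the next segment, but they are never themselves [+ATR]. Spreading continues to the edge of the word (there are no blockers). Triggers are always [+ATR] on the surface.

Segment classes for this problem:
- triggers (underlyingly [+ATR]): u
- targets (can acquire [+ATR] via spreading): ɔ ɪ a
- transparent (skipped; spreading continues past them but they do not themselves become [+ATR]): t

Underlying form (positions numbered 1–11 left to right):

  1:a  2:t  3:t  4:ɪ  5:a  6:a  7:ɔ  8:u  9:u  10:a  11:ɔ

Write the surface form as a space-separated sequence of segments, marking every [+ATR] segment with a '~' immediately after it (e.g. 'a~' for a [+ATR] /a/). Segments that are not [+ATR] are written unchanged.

a~ t t ɪ~ a~ a~ ɔ~ u~ u~ a~ ɔ~

From /u/ at 8 rightward: 9 /u/ is itself a trigger — this domain ends here.
From /u/ at 8 leftward: 7 /ɔ/ → [+ATR]; 6 /a/ → [+ATR]; 5 /a/ → [+ATR]; 4 /ɪ/ → [+ATR]; 3 /t/ transparent; 2 /t/ transparent; 1 /a/ → [+ATR]; word edge.
From /u/ at 9 rightward: 10 /a/ → [+ATR]; 11 /ɔ/ → [+ATR]; word edge.
From /u/ at 9 leftward: 8 /u/ is itself a trigger — this domain ends here.
[+ATR] positions on the surface: 1 4 5 6 7 8 9 10 11.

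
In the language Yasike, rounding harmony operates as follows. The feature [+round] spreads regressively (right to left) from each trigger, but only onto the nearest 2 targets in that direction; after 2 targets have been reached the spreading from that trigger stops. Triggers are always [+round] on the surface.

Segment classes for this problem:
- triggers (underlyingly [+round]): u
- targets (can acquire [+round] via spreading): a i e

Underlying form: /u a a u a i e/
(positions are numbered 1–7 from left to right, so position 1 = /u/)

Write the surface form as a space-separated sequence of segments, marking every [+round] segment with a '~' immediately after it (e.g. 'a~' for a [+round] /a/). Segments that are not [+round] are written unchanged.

u~ a~ a~ u~ a i e

From /u/ at 1 leftward: word edge.
From /u/ at 4 leftward: 3 /a/ → [+round]; 2 /a/ → [+round]; bound reached.
Targets with no active source: positions 5 6 7 stay [-round].
[+round] positions on the surface: 1 2 3 4.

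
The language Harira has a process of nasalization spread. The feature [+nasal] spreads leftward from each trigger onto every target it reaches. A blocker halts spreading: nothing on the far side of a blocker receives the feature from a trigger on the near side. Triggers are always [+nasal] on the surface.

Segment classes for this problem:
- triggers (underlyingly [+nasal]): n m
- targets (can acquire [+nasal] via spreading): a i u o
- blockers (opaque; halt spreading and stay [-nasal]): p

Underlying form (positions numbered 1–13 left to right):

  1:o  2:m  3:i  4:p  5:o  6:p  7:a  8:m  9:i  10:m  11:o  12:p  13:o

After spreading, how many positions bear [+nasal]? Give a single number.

From /m/ at 2 leftward: 1 /o/ → [+nasal]; word edge.
From /m/ at 8 leftward: 7 /a/ → [+nasal]; 6 /p/ blocks.
From /m/ at 10 leftward: 9 /i/ → [+nasal]; 8 /m/ is itself a trigger — this domain ends here.
Targets with no active source: positions 3 5 11 13 stay [-nasal].
[+nasal] positions on the surface: 1 2 7 8 9 10.

6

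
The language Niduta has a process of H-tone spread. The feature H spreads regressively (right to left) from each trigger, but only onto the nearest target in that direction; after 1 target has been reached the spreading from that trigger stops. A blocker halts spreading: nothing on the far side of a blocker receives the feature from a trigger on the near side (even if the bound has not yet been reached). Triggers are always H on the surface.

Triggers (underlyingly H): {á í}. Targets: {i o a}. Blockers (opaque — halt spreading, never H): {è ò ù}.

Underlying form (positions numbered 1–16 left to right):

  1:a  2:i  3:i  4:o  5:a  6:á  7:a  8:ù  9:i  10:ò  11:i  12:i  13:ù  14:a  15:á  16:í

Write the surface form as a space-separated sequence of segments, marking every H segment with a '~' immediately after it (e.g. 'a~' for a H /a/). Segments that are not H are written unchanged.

From /á/ at 6 leftward: 5 /a/ → H; bound reached.
From /á/ at 15 leftward: 14 /a/ → H; bound reached.
From /í/ at 16 leftward: 15 /á/ is itself a trigger — this domain ends here.
Targets with no active source: positions 1 2 3 4 7 9 11 12 stay [-high tone].
H positions on the surface: 5 6 14 15 16.

a i i o a~ á~ a ù i ò i i ù a~ á~ í~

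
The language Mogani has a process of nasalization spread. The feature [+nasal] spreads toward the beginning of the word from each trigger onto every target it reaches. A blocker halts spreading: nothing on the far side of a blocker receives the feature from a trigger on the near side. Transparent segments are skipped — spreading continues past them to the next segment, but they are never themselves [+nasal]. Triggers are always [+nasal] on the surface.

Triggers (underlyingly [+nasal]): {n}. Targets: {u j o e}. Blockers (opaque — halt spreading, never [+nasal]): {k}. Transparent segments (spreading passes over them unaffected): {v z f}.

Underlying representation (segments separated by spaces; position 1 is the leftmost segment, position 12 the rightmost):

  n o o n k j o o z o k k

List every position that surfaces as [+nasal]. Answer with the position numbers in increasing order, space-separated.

1 2 3 4

From /n/ at 1 leftward: word edge.
From /n/ at 4 leftward: 3 /o/ → [+nasal]; 2 /o/ → [+nasal]; 1 /n/ is itself a trigger — this domain ends here.
Targets with no active source: positions 6 7 8 10 stay [-nasal].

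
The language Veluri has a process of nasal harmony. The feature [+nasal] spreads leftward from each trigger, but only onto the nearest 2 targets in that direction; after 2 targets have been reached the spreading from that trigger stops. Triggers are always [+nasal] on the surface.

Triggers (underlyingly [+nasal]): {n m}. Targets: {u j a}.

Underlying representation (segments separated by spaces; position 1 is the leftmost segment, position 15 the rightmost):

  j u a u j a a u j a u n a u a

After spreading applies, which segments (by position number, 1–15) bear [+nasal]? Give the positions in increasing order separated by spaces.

10 11 12

From /n/ at 12 leftward: 11 /u/ → [+nasal]; 10 /a/ → [+nasal]; bound reached.
Targets with no active source: positions 1 2 3 4 5 6 7 8 9 13 14 15 stay [-nasal].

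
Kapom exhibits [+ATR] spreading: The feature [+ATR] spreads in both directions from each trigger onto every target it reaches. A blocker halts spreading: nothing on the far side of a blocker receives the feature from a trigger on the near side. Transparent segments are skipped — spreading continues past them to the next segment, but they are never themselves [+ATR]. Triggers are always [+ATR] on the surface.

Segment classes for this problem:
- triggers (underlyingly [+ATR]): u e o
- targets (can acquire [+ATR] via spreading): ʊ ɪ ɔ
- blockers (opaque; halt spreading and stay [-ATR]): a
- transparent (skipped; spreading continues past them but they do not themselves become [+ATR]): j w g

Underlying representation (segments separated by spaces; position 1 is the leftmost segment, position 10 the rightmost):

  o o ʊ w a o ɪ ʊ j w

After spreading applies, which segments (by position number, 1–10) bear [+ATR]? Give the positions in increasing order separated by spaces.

1 2 3 6 7 8

From /o/ at 1 rightward: 2 /o/ is itself a trigger — this domain ends here.
From /o/ at 1 leftward: word edge.
From /o/ at 2 rightward: 3 /ʊ/ → [+ATR]; 4 /w/ transparent; 5 /a/ blocks.
From /o/ at 2 leftward: 1 /o/ is itself a trigger — this domain ends here.
From /o/ at 6 rightward: 7 /ɪ/ → [+ATR]; 8 /ʊ/ → [+ATR]; 9 /j/ transparent; 10 /w/ transparent; word edge.
From /o/ at 6 leftward: 5 /a/ blocks.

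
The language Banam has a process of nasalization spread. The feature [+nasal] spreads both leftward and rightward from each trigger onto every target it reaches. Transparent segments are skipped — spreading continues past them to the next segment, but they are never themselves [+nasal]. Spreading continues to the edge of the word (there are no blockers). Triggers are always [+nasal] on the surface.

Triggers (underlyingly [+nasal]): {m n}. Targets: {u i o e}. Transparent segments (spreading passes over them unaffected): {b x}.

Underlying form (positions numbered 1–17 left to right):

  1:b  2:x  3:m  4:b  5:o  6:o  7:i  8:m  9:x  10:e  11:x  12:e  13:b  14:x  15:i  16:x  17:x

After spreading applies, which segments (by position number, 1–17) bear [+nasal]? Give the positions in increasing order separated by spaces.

3 5 6 7 8 10 12 15

From /m/ at 3 rightward: 4 /b/ transparent; 5 /o/ → [+nasal]; 6 /o/ → [+nasal]; 7 /i/ → [+nasal]; 8 /m/ is itself a trigger — this domain ends here.
From /m/ at 3 leftward: 2 /x/ transparent; 1 /b/ transparent; word edge.
From /m/ at 8 rightward: 9 /x/ transparent; 10 /e/ → [+nasal]; 11 /x/ transparent; 12 /e/ → [+nasal]; 13 /b/ transparent; 14 /x/ transparent; 15 /i/ → [+nasal]; 16 /x/ transparent; 17 /x/ transparent; word edge.
From /m/ at 8 leftward: 7 /i/ → [+nasal]; 6 /o/ → [+nasal]; 5 /o/ → [+nasal]; 4 /b/ transparent; 3 /m/ is itself a trigger — this domain ends here.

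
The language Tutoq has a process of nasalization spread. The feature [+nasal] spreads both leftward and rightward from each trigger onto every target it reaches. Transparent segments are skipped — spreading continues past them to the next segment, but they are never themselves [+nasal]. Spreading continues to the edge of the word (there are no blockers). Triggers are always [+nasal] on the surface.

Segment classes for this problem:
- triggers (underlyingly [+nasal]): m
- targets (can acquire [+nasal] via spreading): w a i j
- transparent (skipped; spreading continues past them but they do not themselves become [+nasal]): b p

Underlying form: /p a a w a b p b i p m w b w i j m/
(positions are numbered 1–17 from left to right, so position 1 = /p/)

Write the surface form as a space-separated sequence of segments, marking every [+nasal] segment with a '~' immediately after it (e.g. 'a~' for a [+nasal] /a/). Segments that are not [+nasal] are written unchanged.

p a~ a~ w~ a~ b p b i~ p m~ w~ b w~ i~ j~ m~

From /m/ at 11 rightward: 12 /w/ → [+nasal]; 13 /b/ transparent; 14 /w/ → [+nasal]; 15 /i/ → [+nasal]; 16 /j/ → [+nasal]; 17 /m/ is itself a trigger — this domain ends here.
From /m/ at 11 leftward: 10 /p/ transparent; 9 /i/ → [+nasal]; 8 /b/ transparent; 7 /p/ transparent; 6 /b/ transparent; 5 /a/ → [+nasal]; 4 /w/ → [+nasal]; 3 /a/ → [+nasal]; 2 /a/ → [+nasal]; 1 /p/ transparent; word edge.
From /m/ at 17 rightward: word edge.
From /m/ at 17 leftward: 16 /j/ → [+nasal]; 15 /i/ → [+nasal]; 14 /w/ → [+nasal]; 13 /b/ transparent; 12 /w/ → [+nasal]; 11 /m/ is itself a trigger — this domain ends here.
[+nasal] positions on the surface: 2 3 4 5 9 11 12 14 15 16 17.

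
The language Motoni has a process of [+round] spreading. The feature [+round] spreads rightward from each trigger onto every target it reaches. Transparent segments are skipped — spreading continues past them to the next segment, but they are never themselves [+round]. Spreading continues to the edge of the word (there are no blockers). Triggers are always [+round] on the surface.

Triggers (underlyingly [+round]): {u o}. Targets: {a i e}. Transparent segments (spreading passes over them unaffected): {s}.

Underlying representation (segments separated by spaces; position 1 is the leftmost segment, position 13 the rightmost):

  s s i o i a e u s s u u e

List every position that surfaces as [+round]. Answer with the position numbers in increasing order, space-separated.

From /o/ at 4 rightward: 5 /i/ → [+round]; 6 /a/ → [+round]; 7 /e/ → [+round]; 8 /u/ is itself a trigger — this domain ends here.
From /u/ at 8 rightward: 9 /s/ transparent; 10 /s/ transparent; 11 /u/ is itself a trigger — this domain ends here.
From /u/ at 11 rightward: 12 /u/ is itself a trigger — this domain ends here.
From /u/ at 12 rightward: 13 /e/ → [+round]; word edge.
Target with no active source: position 3 stays [-round].

4 5 6 7 8 11 12 13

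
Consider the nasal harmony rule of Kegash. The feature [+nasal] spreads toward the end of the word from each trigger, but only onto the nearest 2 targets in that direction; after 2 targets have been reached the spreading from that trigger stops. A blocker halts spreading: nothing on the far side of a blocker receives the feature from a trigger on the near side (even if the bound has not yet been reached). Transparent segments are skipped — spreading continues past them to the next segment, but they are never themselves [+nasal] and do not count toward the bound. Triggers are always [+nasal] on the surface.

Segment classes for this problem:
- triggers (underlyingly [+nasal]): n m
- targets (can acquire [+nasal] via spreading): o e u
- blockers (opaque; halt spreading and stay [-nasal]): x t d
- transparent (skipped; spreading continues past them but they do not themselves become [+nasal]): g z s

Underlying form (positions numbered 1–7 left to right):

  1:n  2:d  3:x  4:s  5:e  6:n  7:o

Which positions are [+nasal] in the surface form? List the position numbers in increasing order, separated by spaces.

1 6 7

From /n/ at 1 rightward: 2 /d/ blocks.
From /n/ at 6 rightward: 7 /o/ → [+nasal]; word edge.
Target with no active source: position 5 stays [-nasal].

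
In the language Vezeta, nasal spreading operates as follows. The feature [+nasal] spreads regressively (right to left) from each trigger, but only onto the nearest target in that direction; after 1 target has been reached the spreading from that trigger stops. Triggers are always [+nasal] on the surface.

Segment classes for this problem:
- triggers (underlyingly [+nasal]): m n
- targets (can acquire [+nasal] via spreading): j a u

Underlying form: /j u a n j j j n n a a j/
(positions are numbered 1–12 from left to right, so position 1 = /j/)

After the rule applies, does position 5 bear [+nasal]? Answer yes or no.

no

From /n/ at 4 leftward: 3 /a/ → [+nasal]; bound reached.
From /n/ at 8 leftward: 7 /j/ → [+nasal]; bound reached.
From /n/ at 9 leftward: 8 /n/ is itself a trigger — this domain ends here.
Targets with no active source: positions 1 2 5 6 10 11 12 stay [-nasal].
[+nasal] positions on the surface: 3 4 7 8 9.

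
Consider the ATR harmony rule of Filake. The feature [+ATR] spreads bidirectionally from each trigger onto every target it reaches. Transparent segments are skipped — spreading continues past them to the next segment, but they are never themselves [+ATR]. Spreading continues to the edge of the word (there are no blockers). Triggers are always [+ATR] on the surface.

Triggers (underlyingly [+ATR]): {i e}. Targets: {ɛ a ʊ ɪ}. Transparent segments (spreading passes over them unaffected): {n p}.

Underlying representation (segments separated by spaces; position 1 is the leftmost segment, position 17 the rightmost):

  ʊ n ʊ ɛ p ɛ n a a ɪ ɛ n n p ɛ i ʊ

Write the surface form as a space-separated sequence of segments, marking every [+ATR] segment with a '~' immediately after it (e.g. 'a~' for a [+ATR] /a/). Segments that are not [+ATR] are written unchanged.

From /i/ at 16 rightward: 17 /ʊ/ → [+ATR]; word edge.
From /i/ at 16 leftward: 15 /ɛ/ → [+ATR]; 14 /p/ transparent; 13 /n/ transparent; 12 /n/ transparent; 11 /ɛ/ → [+ATR]; 10 /ɪ/ → [+ATR]; 9 /a/ → [+ATR]; 8 /a/ → [+ATR]; 7 /n/ transparent; 6 /ɛ/ → [+ATR]; 5 /p/ transparent; 4 /ɛ/ → [+ATR]; 3 /ʊ/ → [+ATR]; 2 /n/ transparent; 1 /ʊ/ → [+ATR]; word edge.
[+ATR] positions on the surface: 1 3 4 6 8 9 10 11 15 16 17.

ʊ~ n ʊ~ ɛ~ p ɛ~ n a~ a~ ɪ~ ɛ~ n n p ɛ~ i~ ʊ~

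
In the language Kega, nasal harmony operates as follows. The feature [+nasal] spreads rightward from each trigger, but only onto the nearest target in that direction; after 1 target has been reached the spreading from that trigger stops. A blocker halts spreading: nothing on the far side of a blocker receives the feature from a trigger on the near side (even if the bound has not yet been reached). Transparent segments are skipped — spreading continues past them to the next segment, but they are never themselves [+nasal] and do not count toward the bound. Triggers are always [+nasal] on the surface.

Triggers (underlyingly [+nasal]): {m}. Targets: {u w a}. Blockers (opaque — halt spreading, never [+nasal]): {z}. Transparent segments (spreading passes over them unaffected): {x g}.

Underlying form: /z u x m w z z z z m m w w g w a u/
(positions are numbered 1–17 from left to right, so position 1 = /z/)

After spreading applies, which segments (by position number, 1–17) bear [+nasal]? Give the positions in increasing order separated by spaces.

4 5 10 11 12

From /m/ at 4 rightward: 5 /w/ → [+nasal]; bound reached.
From /m/ at 10 rightward: 11 /m/ is itself a trigger — this domain ends here.
From /m/ at 11 rightward: 12 /w/ → [+nasal]; bound reached.
Targets with no active source: positions 2 13 15 16 17 stay [-nasal].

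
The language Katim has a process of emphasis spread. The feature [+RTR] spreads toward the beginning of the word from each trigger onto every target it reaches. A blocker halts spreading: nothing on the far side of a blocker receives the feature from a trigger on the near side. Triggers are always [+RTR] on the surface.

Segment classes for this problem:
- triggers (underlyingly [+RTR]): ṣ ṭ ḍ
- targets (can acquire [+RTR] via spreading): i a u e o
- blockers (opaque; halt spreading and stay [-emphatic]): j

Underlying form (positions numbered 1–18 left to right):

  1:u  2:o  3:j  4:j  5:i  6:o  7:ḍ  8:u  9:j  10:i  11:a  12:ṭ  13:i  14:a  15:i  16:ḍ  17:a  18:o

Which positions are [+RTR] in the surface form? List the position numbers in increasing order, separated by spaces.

From /ḍ/ at 7 leftward: 6 /o/ → [+RTR]; 5 /i/ → [+RTR]; 4 /j/ blocks.
From /ṭ/ at 12 leftward: 11 /a/ → [+RTR]; 10 /i/ → [+RTR]; 9 /j/ blocks.
From /ḍ/ at 16 leftward: 15 /i/ → [+RTR]; 14 /a/ → [+RTR]; 13 /i/ → [+RTR]; 12 /ṭ/ is itself a trigger — this domain ends here.
Targets with no active source: positions 1 2 8 17 18 stay [-emphatic].

5 6 7 10 11 12 13 14 15 16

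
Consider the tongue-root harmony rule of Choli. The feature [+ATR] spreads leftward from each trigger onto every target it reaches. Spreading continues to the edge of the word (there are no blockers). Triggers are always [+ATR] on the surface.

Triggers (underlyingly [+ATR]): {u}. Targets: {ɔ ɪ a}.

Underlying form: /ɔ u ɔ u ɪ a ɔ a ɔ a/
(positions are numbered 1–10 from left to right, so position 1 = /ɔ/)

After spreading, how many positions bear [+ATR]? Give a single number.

4

From /u/ at 2 leftward: 1 /ɔ/ → [+ATR]; word edge.
From /u/ at 4 leftward: 3 /ɔ/ → [+ATR]; 2 /u/ is itself a trigger — this domain ends here.
Targets with no active source: positions 5 6 7 8 9 10 stay [-ATR].
[+ATR] positions on the surface: 1 2 3 4.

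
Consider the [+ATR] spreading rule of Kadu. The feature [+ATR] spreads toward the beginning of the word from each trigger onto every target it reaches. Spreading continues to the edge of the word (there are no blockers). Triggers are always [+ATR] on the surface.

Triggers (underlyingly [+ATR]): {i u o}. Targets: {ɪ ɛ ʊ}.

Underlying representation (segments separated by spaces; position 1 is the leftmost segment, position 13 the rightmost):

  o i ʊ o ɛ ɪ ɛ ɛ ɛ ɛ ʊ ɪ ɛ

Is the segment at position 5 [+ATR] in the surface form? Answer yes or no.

no

From /o/ at 1 leftward: word edge.
From /i/ at 2 leftward: 1 /o/ is itself a trigger — this domain ends here.
From /o/ at 4 leftward: 3 /ʊ/ → [+ATR]; 2 /i/ is itself a trigger — this domain ends here.
Targets with no active source: positions 5 6 7 8 9 10 11 12 13 stay [-ATR].
[+ATR] positions on the surface: 1 2 3 4.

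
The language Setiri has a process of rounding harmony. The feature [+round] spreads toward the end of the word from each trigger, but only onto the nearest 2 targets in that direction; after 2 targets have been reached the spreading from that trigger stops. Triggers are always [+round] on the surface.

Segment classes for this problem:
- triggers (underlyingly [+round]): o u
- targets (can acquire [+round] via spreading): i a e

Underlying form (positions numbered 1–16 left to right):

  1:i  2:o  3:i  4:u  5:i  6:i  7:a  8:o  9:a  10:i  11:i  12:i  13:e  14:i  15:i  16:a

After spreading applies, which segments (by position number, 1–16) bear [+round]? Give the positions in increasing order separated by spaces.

2 3 4 5 6 8 9 10

From /o/ at 2 rightward: 3 /i/ → [+round]; 4 /u/ is itself a trigger — this domain ends here.
From /u/ at 4 rightward: 5 /i/ → [+round]; 6 /i/ → [+round]; bound reached.
From /o/ at 8 rightward: 9 /a/ → [+round]; 10 /i/ → [+round]; bound reached.
Targets with no active source: positions 1 7 11 12 13 14 15 16 stay [-round].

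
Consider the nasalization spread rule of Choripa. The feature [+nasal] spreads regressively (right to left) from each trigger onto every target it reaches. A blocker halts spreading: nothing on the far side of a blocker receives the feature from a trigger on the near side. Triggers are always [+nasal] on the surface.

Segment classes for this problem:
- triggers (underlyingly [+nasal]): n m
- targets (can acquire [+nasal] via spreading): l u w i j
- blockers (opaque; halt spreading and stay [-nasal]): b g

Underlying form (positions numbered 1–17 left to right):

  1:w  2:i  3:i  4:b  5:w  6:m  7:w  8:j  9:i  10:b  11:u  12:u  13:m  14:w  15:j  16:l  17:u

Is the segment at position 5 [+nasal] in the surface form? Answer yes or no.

yes

From /m/ at 6 leftward: 5 /w/ → [+nasal]; 4 /b/ blocks.
From /m/ at 13 leftward: 12 /u/ → [+nasal]; 11 /u/ → [+nasal]; 10 /b/ blocks.
Targets with no active source: positions 1 2 3 7 8 9 14 15 16 17 stay [-nasal].
[+nasal] positions on the surface: 5 6 11 12 13.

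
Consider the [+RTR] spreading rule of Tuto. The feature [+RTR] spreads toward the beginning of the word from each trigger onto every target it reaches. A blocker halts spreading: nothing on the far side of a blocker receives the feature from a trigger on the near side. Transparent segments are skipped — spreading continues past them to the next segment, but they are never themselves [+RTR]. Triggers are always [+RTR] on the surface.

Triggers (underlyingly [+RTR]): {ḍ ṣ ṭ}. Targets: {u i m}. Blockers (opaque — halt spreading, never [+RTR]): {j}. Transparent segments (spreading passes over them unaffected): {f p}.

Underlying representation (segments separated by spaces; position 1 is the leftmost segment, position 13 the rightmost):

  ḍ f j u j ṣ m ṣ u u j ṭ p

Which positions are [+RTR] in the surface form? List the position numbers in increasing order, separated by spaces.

1 6 7 8 12

From /ḍ/ at 1 leftward: word edge.
From /ṣ/ at 6 leftward: 5 /j/ blocks.
From /ṣ/ at 8 leftward: 7 /m/ → [+RTR]; 6 /ṣ/ is itself a trigger — this domain ends here.
From /ṭ/ at 12 leftward: 11 /j/ blocks.
Targets with no active source: positions 4 9 10 stay [-emphatic].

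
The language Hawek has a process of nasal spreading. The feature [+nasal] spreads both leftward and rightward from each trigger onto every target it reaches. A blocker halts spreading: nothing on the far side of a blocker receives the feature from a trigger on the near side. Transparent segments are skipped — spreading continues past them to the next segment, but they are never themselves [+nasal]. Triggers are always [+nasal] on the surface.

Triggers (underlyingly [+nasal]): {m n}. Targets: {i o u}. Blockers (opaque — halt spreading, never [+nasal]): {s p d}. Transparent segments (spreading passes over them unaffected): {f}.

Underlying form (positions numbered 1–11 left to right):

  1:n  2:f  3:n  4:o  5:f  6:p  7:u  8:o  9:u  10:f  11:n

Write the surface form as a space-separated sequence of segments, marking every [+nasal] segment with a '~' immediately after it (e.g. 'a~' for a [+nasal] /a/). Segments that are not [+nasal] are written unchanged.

n~ f n~ o~ f p u~ o~ u~ f n~

From /n/ at 1 rightward: 2 /f/ transparent; 3 /n/ is itself a trigger — this domain ends here.
From /n/ at 1 leftward: word edge.
From /n/ at 3 rightward: 4 /o/ → [+nasal]; 5 /f/ transparent; 6 /p/ blocks.
From /n/ at 3 leftward: 2 /f/ transparent; 1 /n/ is itself a trigger — this domain ends here.
From /n/ at 11 rightward: word edge.
From /n/ at 11 leftward: 10 /f/ transparent; 9 /u/ → [+nasal]; 8 /o/ → [+nasal]; 7 /u/ → [+nasal]; 6 /p/ blocks.
[+nasal] positions on the surface: 1 3 4 7 8 9 11.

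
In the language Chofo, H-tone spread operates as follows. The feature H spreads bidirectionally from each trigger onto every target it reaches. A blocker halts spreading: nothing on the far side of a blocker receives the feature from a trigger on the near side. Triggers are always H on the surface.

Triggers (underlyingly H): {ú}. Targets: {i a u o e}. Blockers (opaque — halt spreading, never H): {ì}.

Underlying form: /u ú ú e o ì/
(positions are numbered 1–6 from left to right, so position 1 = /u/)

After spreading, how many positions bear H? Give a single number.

5

From /ú/ at 2 rightward: 3 /ú/ is itself a trigger — this domain ends here.
From /ú/ at 2 leftward: 1 /u/ → H; word edge.
From /ú/ at 3 rightward: 4 /e/ → H; 5 /o/ → H; 6 /ì/ blocks.
From /ú/ at 3 leftward: 2 /ú/ is itself a trigger — this domain ends here.
H positions on the surface: 1 2 3 4 5.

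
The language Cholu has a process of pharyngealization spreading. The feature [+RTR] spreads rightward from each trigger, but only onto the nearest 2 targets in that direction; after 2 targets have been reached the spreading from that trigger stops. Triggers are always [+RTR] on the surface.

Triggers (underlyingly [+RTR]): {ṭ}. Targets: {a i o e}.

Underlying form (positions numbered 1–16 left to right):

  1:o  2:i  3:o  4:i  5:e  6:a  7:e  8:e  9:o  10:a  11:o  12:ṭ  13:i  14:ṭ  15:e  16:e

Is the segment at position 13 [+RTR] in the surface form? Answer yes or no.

yes

From /ṭ/ at 12 rightward: 13 /i/ → [+RTR]; 14 /ṭ/ is itself a trigger — this domain ends here.
From /ṭ/ at 14 rightward: 15 /e/ → [+RTR]; 16 /e/ → [+RTR]; bound reached.
Targets with no active source: positions 1 2 3 4 5 6 7 8 9 10 11 stay [-emphatic].
[+RTR] positions on the surface: 12 13 14 15 16.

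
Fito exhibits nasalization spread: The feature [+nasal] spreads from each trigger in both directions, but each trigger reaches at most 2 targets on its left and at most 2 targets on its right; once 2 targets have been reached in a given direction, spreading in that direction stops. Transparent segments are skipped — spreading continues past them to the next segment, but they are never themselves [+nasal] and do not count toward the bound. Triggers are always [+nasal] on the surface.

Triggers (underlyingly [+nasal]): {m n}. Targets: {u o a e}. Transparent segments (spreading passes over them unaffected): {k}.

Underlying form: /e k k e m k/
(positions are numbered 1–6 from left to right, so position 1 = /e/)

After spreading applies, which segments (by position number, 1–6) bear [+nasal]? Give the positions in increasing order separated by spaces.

1 4 5

From /m/ at 5 rightward: 6 /k/ transparent; word edge.
From /m/ at 5 leftward: 4 /e/ → [+nasal]; 3 /k/ transparent; 2 /k/ transparent; 1 /e/ → [+nasal]; bound reached.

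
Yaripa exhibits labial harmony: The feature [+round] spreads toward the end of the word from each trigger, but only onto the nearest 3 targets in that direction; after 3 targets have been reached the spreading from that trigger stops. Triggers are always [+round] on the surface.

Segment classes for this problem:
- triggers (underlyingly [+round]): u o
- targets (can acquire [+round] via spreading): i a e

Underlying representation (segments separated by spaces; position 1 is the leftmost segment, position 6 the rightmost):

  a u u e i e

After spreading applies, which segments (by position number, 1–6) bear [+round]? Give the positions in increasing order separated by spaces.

2 3 4 5 6

From /u/ at 2 rightward: 3 /u/ is itself a trigger — this domain ends here.
From /u/ at 3 rightward: 4 /e/ → [+round]; 5 /i/ → [+round]; 6 /e/ → [+round]; bound reached.
Target with no active source: position 1 stays [-round].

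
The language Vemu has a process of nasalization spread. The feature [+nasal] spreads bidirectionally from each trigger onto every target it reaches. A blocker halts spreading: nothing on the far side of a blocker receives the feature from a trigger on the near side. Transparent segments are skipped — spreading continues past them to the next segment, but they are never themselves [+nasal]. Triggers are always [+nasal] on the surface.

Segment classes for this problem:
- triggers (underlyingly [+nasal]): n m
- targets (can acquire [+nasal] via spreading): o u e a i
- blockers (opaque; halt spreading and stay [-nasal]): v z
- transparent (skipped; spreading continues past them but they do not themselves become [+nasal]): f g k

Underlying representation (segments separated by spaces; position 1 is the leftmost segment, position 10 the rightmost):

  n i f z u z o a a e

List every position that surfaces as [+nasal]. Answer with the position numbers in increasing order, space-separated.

From /n/ at 1 rightward: 2 /i/ → [+nasal]; 3 /f/ transparent; 4 /z/ blocks.
From /n/ at 1 leftward: word edge.
Targets with no active source: positions 5 7 8 9 10 stay [-nasal].

1 2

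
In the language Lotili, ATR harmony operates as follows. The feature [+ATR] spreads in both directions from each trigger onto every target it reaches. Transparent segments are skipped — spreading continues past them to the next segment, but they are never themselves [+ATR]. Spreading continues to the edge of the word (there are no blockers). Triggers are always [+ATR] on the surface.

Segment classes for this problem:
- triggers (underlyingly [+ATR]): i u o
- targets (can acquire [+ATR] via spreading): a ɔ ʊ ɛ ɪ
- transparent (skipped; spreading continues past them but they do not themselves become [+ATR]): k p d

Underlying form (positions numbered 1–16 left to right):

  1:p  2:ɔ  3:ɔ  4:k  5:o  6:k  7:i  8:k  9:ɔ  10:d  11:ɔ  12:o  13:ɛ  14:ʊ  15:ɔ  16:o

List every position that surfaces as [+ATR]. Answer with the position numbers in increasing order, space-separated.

2 3 5 7 9 11 12 13 14 15 16

From /o/ at 5 rightward: 6 /k/ transparent; 7 /i/ is itself a trigger — this domain ends here.
From /o/ at 5 leftward: 4 /k/ transparent; 3 /ɔ/ → [+ATR]; 2 /ɔ/ → [+ATR]; 1 /p/ transparent; word edge.
From /i/ at 7 rightward: 8 /k/ transparent; 9 /ɔ/ → [+ATR]; 10 /d/ transparent; 11 /ɔ/ → [+ATR]; 12 /o/ is itself a trigger — this domain ends here.
From /i/ at 7 leftward: 6 /k/ transparent; 5 /o/ is itself a trigger — this domain ends here.
From /o/ at 12 rightward: 13 /ɛ/ → [+ATR]; 14 /ʊ/ → [+ATR]; 15 /ɔ/ → [+ATR]; 16 /o/ is itself a trigger — this domain ends here.
From /o/ at 12 leftward: 11 /ɔ/ → [+ATR]; 10 /d/ transparent; 9 /ɔ/ → [+ATR]; 8 /k/ transparent; 7 /i/ is itself a trigger — this domain ends here.
From /o/ at 16 rightward: word edge.
From /o/ at 16 leftward: 15 /ɔ/ → [+ATR]; 14 /ʊ/ → [+ATR]; 13 /ɛ/ → [+ATR]; 12 /o/ is itself a trigger — this domain ends here.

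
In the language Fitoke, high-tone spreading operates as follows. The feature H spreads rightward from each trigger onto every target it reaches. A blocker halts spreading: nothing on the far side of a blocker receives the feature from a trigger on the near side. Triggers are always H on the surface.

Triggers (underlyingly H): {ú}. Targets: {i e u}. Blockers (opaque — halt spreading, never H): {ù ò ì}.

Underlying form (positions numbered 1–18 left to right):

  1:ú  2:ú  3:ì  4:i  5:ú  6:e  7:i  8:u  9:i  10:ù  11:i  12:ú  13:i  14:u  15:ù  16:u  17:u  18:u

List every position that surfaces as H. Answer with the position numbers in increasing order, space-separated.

From /ú/ at 1 rightward: 2 /ú/ is itself a trigger — this domain ends here.
From /ú/ at 2 rightward: 3 /ì/ blocks.
From /ú/ at 5 rightward: 6 /e/ → H; 7 /i/ → H; 8 /u/ → H; 9 /i/ → H; 10 /ù/ blocks.
From /ú/ at 12 rightward: 13 /i/ → H; 14 /u/ → H; 15 /ù/ blocks.
Targets with no active source: positions 4 11 16 17 18 stay [-high tone].

1 2 5 6 7 8 9 12 13 14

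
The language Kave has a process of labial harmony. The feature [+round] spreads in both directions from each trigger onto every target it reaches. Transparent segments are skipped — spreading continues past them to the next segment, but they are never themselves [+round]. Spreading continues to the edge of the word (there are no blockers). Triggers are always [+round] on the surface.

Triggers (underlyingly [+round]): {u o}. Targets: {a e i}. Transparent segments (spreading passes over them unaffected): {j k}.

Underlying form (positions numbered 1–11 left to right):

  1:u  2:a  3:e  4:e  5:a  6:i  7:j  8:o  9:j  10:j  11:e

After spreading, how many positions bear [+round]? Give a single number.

8

From /u/ at 1 rightward: 2 /a/ → [+round]; 3 /e/ → [+round]; 4 /e/ → [+round]; 5 /a/ → [+round]; 6 /i/ → [+round]; 7 /j/ transparent; 8 /o/ is itself a trigger — this domain ends here.
From /u/ at 1 leftward: word edge.
From /o/ at 8 rightward: 9 /j/ transparent; 10 /j/ transparent; 11 /e/ → [+round]; word edge.
From /o/ at 8 leftward: 7 /j/ transparent; 6 /i/ → [+round]; 5 /a/ → [+round]; 4 /e/ → [+round]; 3 /e/ → [+round]; 2 /a/ → [+round]; 1 /u/ is itself a trigger — this domain ends here.
[+round] positions on the surface: 1 2 3 4 5 6 8 11.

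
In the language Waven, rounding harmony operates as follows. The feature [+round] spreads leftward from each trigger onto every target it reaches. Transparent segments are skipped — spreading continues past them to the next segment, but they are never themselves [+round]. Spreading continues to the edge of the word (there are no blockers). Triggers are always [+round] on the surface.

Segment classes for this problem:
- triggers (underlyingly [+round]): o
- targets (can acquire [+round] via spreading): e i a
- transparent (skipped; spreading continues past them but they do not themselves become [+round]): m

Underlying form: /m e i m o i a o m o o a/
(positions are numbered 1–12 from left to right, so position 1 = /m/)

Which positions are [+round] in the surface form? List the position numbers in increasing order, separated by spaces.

From /o/ at 5 leftward: 4 /m/ transparent; 3 /i/ → [+round]; 2 /e/ → [+round]; 1 /m/ transparent; word edge.
From /o/ at 8 leftward: 7 /a/ → [+round]; 6 /i/ → [+round]; 5 /o/ is itself a trigger — this domain ends here.
From /o/ at 10 leftward: 9 /m/ transparent; 8 /o/ is itself a trigger — this domain ends here.
From /o/ at 11 leftward: 10 /o/ is itself a trigger — this domain ends here.
Target with no active source: position 12 stays [-round].

2 3 5 6 7 8 10 11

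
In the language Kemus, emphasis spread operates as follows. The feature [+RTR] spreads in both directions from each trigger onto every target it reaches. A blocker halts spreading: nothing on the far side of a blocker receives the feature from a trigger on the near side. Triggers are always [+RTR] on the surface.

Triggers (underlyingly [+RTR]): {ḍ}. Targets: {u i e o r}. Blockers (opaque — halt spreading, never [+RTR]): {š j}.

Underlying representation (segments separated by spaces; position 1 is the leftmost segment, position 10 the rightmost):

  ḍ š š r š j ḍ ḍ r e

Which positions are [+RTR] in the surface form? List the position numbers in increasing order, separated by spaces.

1 7 8 9 10

From /ḍ/ at 1 rightward: 2 /š/ blocks.
From /ḍ/ at 1 leftward: word edge.
From /ḍ/ at 7 rightward: 8 /ḍ/ is itself a trigger — this domain ends here.
From /ḍ/ at 7 leftward: 6 /j/ blocks.
From /ḍ/ at 8 rightward: 9 /r/ → [+RTR]; 10 /e/ → [+RTR]; word edge.
From /ḍ/ at 8 leftward: 7 /ḍ/ is itself a trigger — this domain ends here.
Target with no active source: position 4 stays [-emphatic].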